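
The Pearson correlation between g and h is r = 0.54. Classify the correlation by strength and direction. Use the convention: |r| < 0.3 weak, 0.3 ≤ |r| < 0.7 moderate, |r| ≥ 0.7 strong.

moderate positive

r = 0.54 > 0 so the relationship is positive.
|r| = 0.54, which falls in the moderate range.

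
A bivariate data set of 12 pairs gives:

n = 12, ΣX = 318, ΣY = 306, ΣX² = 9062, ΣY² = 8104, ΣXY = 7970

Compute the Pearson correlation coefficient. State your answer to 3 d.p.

r = (nΣXY − ΣXΣY) / √[(nΣX² − (ΣX)²)(nΣY² − (ΣY)²)]
Numerator: 12×7970 − 318×306 = -1668
Denominator: √[(108744 − 101124)(97248 − 93636)] = √[7620 × 3612] = 5246.2787
r = -1668 / 5246.2787 ≈ -0.318

-0.318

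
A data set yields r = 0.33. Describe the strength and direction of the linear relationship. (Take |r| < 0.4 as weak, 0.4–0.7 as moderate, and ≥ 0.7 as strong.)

weak positive

r = 0.33 > 0 so the relationship is positive.
|r| = 0.33, which falls in the weak range.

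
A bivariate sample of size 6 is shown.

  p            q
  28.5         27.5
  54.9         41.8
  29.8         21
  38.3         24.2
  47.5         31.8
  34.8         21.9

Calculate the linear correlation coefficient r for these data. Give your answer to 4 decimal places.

n = 6, Σp = 233.8, Σq = 168.2, Σp² = 9648.48, Σq² = 5020.98, Σpq = 6903.85
nΣpq − ΣpΣq = 41423.1 − 39325.16 = 2097.94
nΣp² − (Σp)² = 57890.88 − 54662.44 = 3228.44; nΣq² − (Σq)² = 30125.88 − 28291.24 = 1834.64
r = 2097.94 / √(3228.44 × 1834.64) = 2097.94 / 2433.7266 ≈ 0.8620

0.8620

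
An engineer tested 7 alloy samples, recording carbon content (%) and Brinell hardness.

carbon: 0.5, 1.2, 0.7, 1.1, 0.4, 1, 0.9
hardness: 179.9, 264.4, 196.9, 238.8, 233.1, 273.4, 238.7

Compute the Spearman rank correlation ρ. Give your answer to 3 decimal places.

0.786

Rank carbon: 2, 7, 3, 6, 1, 5, 4
Rank hardness: 1, 6, 2, 5, 3, 7, 4
d = rank(carbon) − rank(hardness): 1, 1, 1, 1, -2, -2, 0; Σd² = 12
ρ = 1 − 6Σd² / [n(n²−1)] = 1 − 6×12 / (7×48) = 1 − 72/336 ≈ 0.786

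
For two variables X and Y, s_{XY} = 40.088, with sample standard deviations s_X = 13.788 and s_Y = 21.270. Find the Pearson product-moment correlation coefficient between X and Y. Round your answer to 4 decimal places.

0.1367

r = Cov(X,Y) / (s_X · s_Y) = 40.088 / (13.788 × 21.270)
  = 40.088 / 293.2708 ≈ 0.1367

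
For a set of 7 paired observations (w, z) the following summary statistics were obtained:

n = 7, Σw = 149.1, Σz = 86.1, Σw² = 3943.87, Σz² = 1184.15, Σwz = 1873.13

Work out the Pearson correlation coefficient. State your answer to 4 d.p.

r = (nΣwz − ΣwΣz) / √[(nΣw² − (Σw)²)(nΣz² − (Σz)²)]
Numerator: 7×1873.13 − 149.1×86.1 = 274.4
Denominator: √[(27607.09 − 22230.81)(8289.05 − 7413.21)] = √[5376.28 × 875.84] = 2169.9680
r = 274.4 / 2169.9680 ≈ 0.1265

0.1265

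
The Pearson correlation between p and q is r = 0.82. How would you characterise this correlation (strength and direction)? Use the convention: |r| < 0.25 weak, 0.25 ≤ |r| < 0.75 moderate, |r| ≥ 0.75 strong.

strong positive

r = 0.82 > 0 so the relationship is positive.
|r| = 0.82, which falls in the strong range.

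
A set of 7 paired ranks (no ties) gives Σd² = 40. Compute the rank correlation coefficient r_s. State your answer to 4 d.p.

0.2857

ρ = 1 − 6Σd² / [n(n²−1)] = 1 − 6×40 / (7×48)
  = 1 − 240/336 = 1 − 0.71429 ≈ 0.2857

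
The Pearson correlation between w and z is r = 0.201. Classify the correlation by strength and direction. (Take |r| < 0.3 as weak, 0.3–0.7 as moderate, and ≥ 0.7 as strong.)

r = 0.201 > 0 so the relationship is positive.
|r| = 0.201, which falls in the weak range.

weak positive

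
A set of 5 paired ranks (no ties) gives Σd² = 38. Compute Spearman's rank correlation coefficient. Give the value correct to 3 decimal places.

-0.900

ρ = 1 − 6Σd² / [n(n²−1)] = 1 − 6×38 / (5×24)
  = 1 − 228/120 = 1 − 1.9000 ≈ -0.900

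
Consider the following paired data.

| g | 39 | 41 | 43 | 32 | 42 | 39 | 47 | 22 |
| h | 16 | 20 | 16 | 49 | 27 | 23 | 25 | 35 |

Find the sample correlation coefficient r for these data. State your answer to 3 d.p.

n = 8, Σg = 305, Σh = 211, Σg² = 12053, Σh² = 6421, Σgh = 7676
nΣgh − ΣgΣh = 61408 − 64355 = -2947
nΣg² − (Σg)² = 96424 − 93025 = 3399; nΣh² − (Σh)² = 51368 − 44521 = 6847
r = -2947 / √(3399 × 6847) = -2947 / 4824.2049 ≈ -0.611

-0.611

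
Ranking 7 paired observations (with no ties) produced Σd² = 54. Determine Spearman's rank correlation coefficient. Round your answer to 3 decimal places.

ρ = 1 − 6Σd² / [n(n²−1)] = 1 − 6×54 / (7×48)
  = 1 − 324/336 = 1 − 0.9643 ≈ 0.036

0.036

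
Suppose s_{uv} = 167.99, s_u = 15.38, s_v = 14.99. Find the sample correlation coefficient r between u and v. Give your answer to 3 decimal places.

0.729

r = Cov(u,v) / (s_u · s_v) = 167.99 / (15.38 × 14.99)
  = 167.99 / 230.5462 ≈ 0.729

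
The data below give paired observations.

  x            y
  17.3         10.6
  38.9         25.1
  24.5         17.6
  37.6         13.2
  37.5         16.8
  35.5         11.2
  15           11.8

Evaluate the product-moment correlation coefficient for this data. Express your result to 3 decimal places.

0.499

n = 7, Σx = 206.3, Σy = 106.3, Σx² = 6718.01, Σy² = 1773.29, Σxy = 3291.89
nΣxy − ΣxΣy = 23043.23 − 21929.69 = 1113.54
nΣx² − (Σx)² = 47026.07 − 42559.69 = 4466.38; nΣy² − (Σy)² = 12413.03 − 11299.69 = 1113.34
r = 1113.54 / √(4466.38 × 1113.34) = 1113.54 / 2229.9326 ≈ 0.499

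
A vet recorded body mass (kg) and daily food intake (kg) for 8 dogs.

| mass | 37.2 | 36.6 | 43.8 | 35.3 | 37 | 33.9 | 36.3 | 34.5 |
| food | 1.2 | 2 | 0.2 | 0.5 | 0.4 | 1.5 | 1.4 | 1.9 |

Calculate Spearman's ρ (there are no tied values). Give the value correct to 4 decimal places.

-0.5952

Rank mass: 7, 5, 8, 3, 6, 1, 4, 2
Rank food: 4, 8, 1, 3, 2, 6, 5, 7
d = rank(mass) − rank(food): 3, -3, 7, 0, 4, -5, -1, -5; Σd² = 134
ρ = 1 − 6Σd² / [n(n²−1)] = 1 − 6×134 / (8×63) = 1 − 804/504 ≈ -0.5952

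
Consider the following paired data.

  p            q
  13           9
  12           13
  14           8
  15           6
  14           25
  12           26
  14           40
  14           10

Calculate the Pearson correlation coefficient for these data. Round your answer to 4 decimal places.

n = 8, Σp = 108, Σq = 137, Σp² = 1466, Σq² = 3351, Σpq = 1837
nΣpq − ΣpΣq = 14696 − 14796 = -100
nΣp² − (Σp)² = 11728 − 11664 = 64; nΣq² − (Σq)² = 26808 − 18769 = 8039
r = -100 / √(64 × 8039) = -100 / 717.2838 ≈ -0.1394

-0.1394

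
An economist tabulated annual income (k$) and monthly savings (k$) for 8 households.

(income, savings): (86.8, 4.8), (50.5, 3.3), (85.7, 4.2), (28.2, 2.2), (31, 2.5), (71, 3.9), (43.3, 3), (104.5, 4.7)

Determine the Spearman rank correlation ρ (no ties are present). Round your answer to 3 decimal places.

0.976

Rank income: 7, 4, 6, 1, 2, 5, 3, 8
Rank savings: 8, 4, 6, 1, 2, 5, 3, 7
d = rank(income) − rank(savings): -1, 0, 0, 0, 0, 0, 0, 1; Σd² = 2
ρ = 1 − 6Σd² / [n(n²−1)] = 1 − 6×2 / (8×63) = 1 − 12/504 ≈ 0.976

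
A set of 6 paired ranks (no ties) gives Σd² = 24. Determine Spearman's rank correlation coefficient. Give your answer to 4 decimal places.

ρ = 1 − 6Σd² / [n(n²−1)] = 1 − 6×24 / (6×35)
  = 1 − 144/210 = 1 − 0.68571 ≈ 0.3143

0.3143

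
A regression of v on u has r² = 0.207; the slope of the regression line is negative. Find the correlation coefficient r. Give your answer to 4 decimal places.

-0.4550

|r| = √0.207 = 0.4550
The association is negative, so r = −0.4550.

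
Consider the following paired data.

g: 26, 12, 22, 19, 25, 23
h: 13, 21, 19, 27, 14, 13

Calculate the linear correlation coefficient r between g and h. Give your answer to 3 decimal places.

n = 6, Σg = 127, Σh = 107, Σg² = 2819, Σh² = 2065, Σgh = 2170
nΣgh − ΣgΣh = 13020 − 13589 = -569
nΣg² − (Σg)² = 16914 − 16129 = 785; nΣh² − (Σh)² = 12390 − 11449 = 941
r = -569 / √(785 × 941) = -569 / 859.4679 ≈ -0.662

-0.662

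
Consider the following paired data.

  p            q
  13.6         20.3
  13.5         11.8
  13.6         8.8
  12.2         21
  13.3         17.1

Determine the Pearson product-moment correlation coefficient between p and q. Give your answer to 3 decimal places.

n = 5, Σp = 66.2, Σq = 79, Σp² = 877.9, Σq² = 1362.18, Σpq = 1038.69
nΣpq − ΣpΣq = 5193.45 − 5229.8 = -36.35
nΣp² − (Σp)² = 4389.5 − 4382.44 = 7.06; nΣq² − (Σq)² = 6810.9 − 6241 = 569.9
r = -36.35 / √(7.06 × 569.9) = -36.35 / 63.4310 ≈ -0.573

-0.573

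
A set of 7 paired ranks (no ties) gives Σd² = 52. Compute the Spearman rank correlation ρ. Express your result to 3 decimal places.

ρ = 1 − 6Σd² / [n(n²−1)] = 1 − 6×52 / (7×48)
  = 1 − 312/336 = 1 − 0.9286 ≈ 0.071

0.071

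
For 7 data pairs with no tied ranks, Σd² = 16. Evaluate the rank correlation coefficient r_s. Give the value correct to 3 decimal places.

0.714

ρ = 1 − 6Σd² / [n(n²−1)] = 1 − 6×16 / (7×48)
  = 1 − 96/336 = 1 − 0.2857 ≈ 0.714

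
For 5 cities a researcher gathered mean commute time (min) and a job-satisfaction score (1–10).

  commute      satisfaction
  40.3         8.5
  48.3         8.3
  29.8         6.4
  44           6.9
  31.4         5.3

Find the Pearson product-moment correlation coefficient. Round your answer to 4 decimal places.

0.7498

n = 5, Σx = 193.8, Σy = 35.4, Σx² = 7766.98, Σy² = 257.8, Σxy = 1404.18
nΣxy − ΣxΣy = 7020.9 − 6860.52 = 160.38
nΣx² − (Σx)² = 38834.9 − 37558.44 = 1276.46; nΣy² − (Σy)² = 1289 − 1253.16 = 35.84
r = 160.38 / √(1276.46 × 35.84) = 160.38 / 213.8886 ≈ 0.7498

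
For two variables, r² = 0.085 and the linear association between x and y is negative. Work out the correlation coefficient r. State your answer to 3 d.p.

|r| = √0.085 = 0.292
The association is negative, so r = −0.292.

-0.292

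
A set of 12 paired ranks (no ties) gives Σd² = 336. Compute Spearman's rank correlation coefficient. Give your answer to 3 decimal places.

-0.175

ρ = 1 − 6Σd² / [n(n²−1)] = 1 − 6×336 / (12×143)
  = 1 − 2016/1716 = 1 − 1.1748 ≈ -0.175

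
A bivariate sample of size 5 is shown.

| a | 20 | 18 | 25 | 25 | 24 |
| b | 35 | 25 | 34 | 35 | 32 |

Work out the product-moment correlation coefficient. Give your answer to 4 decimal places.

n = 5, Σa = 112, Σb = 161, Σa² = 2550, Σb² = 5255, Σab = 3643
nΣab − ΣaΣb = 18215 − 18032 = 183
nΣa² − (Σa)² = 12750 − 12544 = 206; nΣb² − (Σb)² = 26275 − 25921 = 354
r = 183 / √(206 × 354) = 183 / 270.0444 ≈ 0.6777

0.6777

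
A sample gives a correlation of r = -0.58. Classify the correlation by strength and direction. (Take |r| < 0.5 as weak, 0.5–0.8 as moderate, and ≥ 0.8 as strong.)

moderate negative

r = -0.58 < 0 so the relationship is negative.
|r| = 0.58, which falls in the moderate range.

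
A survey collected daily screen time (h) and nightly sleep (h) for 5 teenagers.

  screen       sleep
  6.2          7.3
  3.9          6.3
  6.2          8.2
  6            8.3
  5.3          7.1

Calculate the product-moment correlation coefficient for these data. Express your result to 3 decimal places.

0.849

n = 5, Σx = 27.6, Σy = 37.2, Σx² = 156.18, Σy² = 279.52, Σxy = 208.1
nΣxy − ΣxΣy = 1040.5 − 1026.72 = 13.78
nΣx² − (Σx)² = 780.9 − 761.76 = 19.14; nΣy² − (Σy)² = 1397.6 − 1383.84 = 13.76
r = 13.78 / √(19.14 × 13.76) = 13.78 / 16.2286 ≈ 0.849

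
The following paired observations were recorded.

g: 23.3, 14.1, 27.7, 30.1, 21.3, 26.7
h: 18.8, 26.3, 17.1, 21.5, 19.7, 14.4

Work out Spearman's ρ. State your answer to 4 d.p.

Rank g: 3, 1, 5, 6, 2, 4
Rank h: 3, 6, 2, 5, 4, 1
d = rank(g) − rank(h): 0, -5, 3, 1, -2, 3; Σd² = 48
ρ = 1 − 6Σd² / [n(n²−1)] = 1 − 6×48 / (6×35) = 1 − 288/210 ≈ -0.3714

-0.3714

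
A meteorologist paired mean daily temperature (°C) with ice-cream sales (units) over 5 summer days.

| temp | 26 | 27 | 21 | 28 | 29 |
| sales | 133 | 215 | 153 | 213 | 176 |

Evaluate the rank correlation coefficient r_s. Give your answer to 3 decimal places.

0.500

Rank temp: 2, 3, 1, 4, 5
Rank sales: 1, 5, 2, 4, 3
d = rank(temp) − rank(sales): 1, -2, -1, 0, 2; Σd² = 10
ρ = 1 − 6Σd² / [n(n²−1)] = 1 − 6×10 / (5×24) = 1 − 60/120 ≈ 0.500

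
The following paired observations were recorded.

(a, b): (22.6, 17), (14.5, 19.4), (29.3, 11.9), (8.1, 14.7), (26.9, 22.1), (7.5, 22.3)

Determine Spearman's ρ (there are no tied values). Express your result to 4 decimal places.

-0.4857

Rank a: 4, 3, 6, 2, 5, 1
Rank b: 3, 4, 1, 2, 5, 6
d = rank(a) − rank(b): 1, -1, 5, 0, 0, -5; Σd² = 52
ρ = 1 − 6Σd² / [n(n²−1)] = 1 − 6×52 / (6×35) = 1 − 312/210 ≈ -0.4857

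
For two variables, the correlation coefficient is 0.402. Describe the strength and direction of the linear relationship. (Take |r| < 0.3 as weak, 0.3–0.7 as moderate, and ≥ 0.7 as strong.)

moderate positive

r = 0.402 > 0 so the relationship is positive.
|r| = 0.402, which falls in the moderate range.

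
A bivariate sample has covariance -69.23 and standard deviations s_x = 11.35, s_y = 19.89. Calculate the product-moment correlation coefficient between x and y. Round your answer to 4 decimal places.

r = Cov(x,y) / (s_x · s_y) = -69.23 / (11.35 × 19.89)
  = -69.23 / 225.7515 ≈ -0.3067

-0.3067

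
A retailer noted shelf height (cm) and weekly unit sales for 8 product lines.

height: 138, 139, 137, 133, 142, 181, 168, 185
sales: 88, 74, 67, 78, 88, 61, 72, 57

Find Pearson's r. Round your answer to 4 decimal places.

-0.7400

n = 8, Σx = 1223, Σy = 585, Σx² = 190197, Σy² = 43691, Σxy = 88161
nΣxy − ΣxΣy = 705288 − 715455 = -10167
nΣx² − (Σx)² = 1521576 − 1495729 = 25847; nΣy² − (Σy)² = 349528 − 342225 = 7303
r = -10167 / √(25847 × 7303) = -10167 / 13739.0189 ≈ -0.7400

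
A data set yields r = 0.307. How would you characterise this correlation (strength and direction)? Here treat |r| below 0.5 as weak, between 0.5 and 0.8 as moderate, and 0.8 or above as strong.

r = 0.307 > 0 so the relationship is positive.
|r| = 0.307, which falls in the weak range.

weak positive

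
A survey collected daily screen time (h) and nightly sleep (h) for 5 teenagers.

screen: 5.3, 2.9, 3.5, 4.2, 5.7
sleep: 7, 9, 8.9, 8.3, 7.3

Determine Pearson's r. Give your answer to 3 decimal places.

n = 5, Σx = 21.6, Σy = 40.5, Σx² = 98.88, Σy² = 331.39, Σxy = 170.82
nΣxy − ΣxΣy = 854.1 − 874.8 = -20.7
nΣx² − (Σx)² = 494.4 − 466.56 = 27.84; nΣy² − (Σy)² = 1656.95 − 1640.25 = 16.7
r = -20.7 / √(27.84 × 16.7) = -20.7 / 21.5622 ≈ -0.960

-0.960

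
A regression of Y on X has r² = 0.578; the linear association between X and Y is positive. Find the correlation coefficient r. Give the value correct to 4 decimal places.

|r| = √0.578 = 0.7603
The association is positive, so r = 0.7603.

0.7603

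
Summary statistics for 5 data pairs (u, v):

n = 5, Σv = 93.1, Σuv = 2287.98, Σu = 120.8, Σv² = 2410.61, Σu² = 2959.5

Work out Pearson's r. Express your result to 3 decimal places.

0.232

r = (nΣuv − ΣuΣv) / √[(nΣu² − (Σu)²)(nΣv² − (Σv)²)]
Numerator: 5×2287.98 − 120.8×93.1 = 193.42
Denominator: √[(14797.5 − 14592.64)(12053.05 − 8667.61)] = √[204.86 × 3385.44] = 832.7912
r = 193.42 / 832.7912 ≈ 0.232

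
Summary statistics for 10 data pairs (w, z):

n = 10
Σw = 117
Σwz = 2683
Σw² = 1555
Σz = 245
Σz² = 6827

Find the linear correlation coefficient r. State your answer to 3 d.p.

r = (nΣwz − ΣwΣz) / √[(nΣw² − (Σw)²)(nΣz² − (Σz)²)]
Numerator: 10×2683 − 117×245 = -1835
Denominator: √[(15550 − 13689)(68270 − 60025)] = √[1861 × 8245] = 3917.1348
r = -1835 / 3917.1348 ≈ -0.468

-0.468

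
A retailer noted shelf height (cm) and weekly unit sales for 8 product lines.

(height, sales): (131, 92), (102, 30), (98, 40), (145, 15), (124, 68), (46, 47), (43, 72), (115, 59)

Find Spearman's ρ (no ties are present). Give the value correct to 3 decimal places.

Rank height: 7, 4, 3, 8, 6, 2, 1, 5
Rank sales: 8, 2, 3, 1, 6, 4, 7, 5
d = rank(height) − rank(sales): -1, 2, 0, 7, 0, -2, -6, 0; Σd² = 94
ρ = 1 − 6Σd² / [n(n²−1)] = 1 − 6×94 / (8×63) = 1 − 564/504 ≈ -0.119

-0.119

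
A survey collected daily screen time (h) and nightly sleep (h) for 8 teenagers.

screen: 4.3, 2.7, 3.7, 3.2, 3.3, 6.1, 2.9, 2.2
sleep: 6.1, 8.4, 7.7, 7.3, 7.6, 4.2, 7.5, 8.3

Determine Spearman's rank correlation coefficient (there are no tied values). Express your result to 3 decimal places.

-0.762

Rank screen: 7, 2, 6, 4, 5, 8, 3, 1
Rank sleep: 2, 8, 6, 3, 5, 1, 4, 7
d = rank(screen) − rank(sleep): 5, -6, 0, 1, 0, 7, -1, -6; Σd² = 148
ρ = 1 − 6Σd² / [n(n²−1)] = 1 − 6×148 / (8×63) = 1 − 888/504 ≈ -0.762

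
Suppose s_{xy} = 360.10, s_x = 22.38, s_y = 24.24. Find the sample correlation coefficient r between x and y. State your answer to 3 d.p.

0.664

r = Cov(x,y) / (s_x · s_y) = 360.10 / (22.38 × 24.24)
  = 360.10 / 542.4912 ≈ 0.664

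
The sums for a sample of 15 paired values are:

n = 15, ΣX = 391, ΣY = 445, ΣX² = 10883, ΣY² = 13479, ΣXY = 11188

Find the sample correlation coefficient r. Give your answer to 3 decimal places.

-0.940

r = (nΣXY − ΣXΣY) / √[(nΣX² − (ΣX)²)(nΣY² − (ΣY)²)]
Numerator: 15×11188 − 391×445 = -6175
Denominator: √[(163245 − 152881)(202185 − 198025)] = √[10364 × 4160] = 6566.1435
r = -6175 / 6566.1435 ≈ -0.940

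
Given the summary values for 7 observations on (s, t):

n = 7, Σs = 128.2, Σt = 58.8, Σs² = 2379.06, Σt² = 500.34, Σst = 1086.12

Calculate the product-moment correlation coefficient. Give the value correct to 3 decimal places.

r = (nΣst − ΣsΣt) / √[(nΣs² − (Σs)²)(nΣt² − (Σt)²)]
Numerator: 7×1086.12 − 128.2×58.8 = 64.68
Denominator: √[(16653.42 − 16435.24)(3502.38 − 3457.44)] = √[218.18 × 44.94] = 99.0202
r = 64.68 / 99.0202 ≈ 0.653

0.653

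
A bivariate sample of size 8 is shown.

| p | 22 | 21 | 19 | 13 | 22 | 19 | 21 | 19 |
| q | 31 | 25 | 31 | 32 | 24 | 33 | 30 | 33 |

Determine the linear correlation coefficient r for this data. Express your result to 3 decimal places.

-0.511

n = 8, Σp = 156, Σq = 239, Σp² = 3102, Σq² = 7225, Σpq = 4624
nΣpq − ΣpΣq = 36992 − 37284 = -292
nΣp² − (Σp)² = 24816 − 24336 = 480; nΣq² − (Σq)² = 57800 − 57121 = 679
r = -292 / √(480 × 679) = -292 / 570.8940 ≈ -0.511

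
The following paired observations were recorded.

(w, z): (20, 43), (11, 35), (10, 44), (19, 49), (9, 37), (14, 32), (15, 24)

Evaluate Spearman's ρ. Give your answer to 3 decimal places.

0.107

Rank w: 7, 3, 2, 6, 1, 4, 5
Rank z: 5, 3, 6, 7, 4, 2, 1
d = rank(w) − rank(z): 2, 0, -4, -1, -3, 2, 4; Σd² = 50
ρ = 1 − 6Σd² / [n(n²−1)] = 1 − 6×50 / (7×48) = 1 − 300/336 ≈ 0.107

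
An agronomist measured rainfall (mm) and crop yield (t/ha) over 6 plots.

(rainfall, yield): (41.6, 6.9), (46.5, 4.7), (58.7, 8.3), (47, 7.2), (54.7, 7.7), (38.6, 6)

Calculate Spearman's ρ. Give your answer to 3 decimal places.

0.829

Rank rainfall: 2, 3, 6, 4, 5, 1
Rank yield: 3, 1, 6, 4, 5, 2
d = rank(rainfall) − rank(yield): -1, 2, 0, 0, 0, -1; Σd² = 6
ρ = 1 − 6Σd² / [n(n²−1)] = 1 − 6×6 / (6×35) = 1 − 36/210 ≈ 0.829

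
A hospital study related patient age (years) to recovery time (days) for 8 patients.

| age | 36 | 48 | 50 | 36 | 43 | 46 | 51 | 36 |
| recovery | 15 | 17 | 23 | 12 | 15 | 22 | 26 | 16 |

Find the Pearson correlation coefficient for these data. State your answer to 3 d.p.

n = 8, Σx = 346, Σy = 146, Σx² = 15258, Σy² = 2828, Σxy = 6497
nΣxy − ΣxΣy = 51976 − 50516 = 1460
nΣx² − (Σx)² = 122064 − 119716 = 2348; nΣy² − (Σy)² = 22624 − 21316 = 1308
r = 1460 / √(2348 × 1308) = 1460 / 1752.4794 ≈ 0.833

0.833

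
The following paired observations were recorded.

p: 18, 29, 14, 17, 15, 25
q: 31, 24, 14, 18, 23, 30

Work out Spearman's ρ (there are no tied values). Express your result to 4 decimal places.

Rank p: 4, 6, 1, 3, 2, 5
Rank q: 6, 4, 1, 2, 3, 5
d = rank(p) − rank(q): -2, 2, 0, 1, -1, 0; Σd² = 10
ρ = 1 − 6Σd² / [n(n²−1)] = 1 − 6×10 / (6×35) = 1 − 60/210 ≈ 0.7143

0.7143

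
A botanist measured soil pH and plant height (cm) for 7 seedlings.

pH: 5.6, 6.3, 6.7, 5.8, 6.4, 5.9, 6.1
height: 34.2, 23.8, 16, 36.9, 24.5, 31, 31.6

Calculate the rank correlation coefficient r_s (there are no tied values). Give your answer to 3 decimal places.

-0.893

Rank pH: 1, 5, 7, 2, 6, 3, 4
Rank height: 6, 2, 1, 7, 3, 4, 5
d = rank(pH) − rank(height): -5, 3, 6, -5, 3, -1, -1; Σd² = 106
ρ = 1 − 6Σd² / [n(n²−1)] = 1 − 6×106 / (7×48) = 1 − 636/336 ≈ -0.893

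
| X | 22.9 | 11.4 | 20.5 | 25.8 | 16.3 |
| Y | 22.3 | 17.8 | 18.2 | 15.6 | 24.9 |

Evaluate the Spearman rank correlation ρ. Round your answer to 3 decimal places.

Rank X: 4, 1, 3, 5, 2
Rank Y: 4, 2, 3, 1, 5
d = rank(X) − rank(Y): 0, -1, 0, 4, -3; Σd² = 26
ρ = 1 − 6Σd² / [n(n²−1)] = 1 − 6×26 / (5×24) = 1 − 156/120 ≈ -0.300

-0.300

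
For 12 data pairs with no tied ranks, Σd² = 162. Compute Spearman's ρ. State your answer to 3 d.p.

0.434

ρ = 1 − 6Σd² / [n(n²−1)] = 1 − 6×162 / (12×143)
  = 1 − 972/1716 = 1 − 0.5664 ≈ 0.434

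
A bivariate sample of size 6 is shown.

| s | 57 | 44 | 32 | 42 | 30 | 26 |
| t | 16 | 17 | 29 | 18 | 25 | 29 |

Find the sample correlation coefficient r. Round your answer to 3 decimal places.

n = 6, Σs = 231, Σt = 134, Σs² = 9549, Σt² = 3176, Σst = 4848
nΣst − ΣsΣt = 29088 − 30954 = -1866
nΣs² − (Σs)² = 57294 − 53361 = 3933; nΣt² − (Σt)² = 19056 − 17956 = 1100
r = -1866 / √(3933 × 1100) = -1866 / 2079.9760 ≈ -0.897

-0.897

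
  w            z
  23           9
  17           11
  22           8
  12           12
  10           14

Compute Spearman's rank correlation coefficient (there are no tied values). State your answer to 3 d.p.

Rank w: 5, 3, 4, 2, 1
Rank z: 2, 3, 1, 4, 5
d = rank(w) − rank(z): 3, 0, 3, -2, -4; Σd² = 38
ρ = 1 − 6Σd² / [n(n²−1)] = 1 − 6×38 / (5×24) = 1 − 228/120 ≈ -0.900

-0.900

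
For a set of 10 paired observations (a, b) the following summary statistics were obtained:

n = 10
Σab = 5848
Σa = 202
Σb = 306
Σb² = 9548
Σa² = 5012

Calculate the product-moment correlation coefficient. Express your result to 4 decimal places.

-0.8039

r = (nΣab − ΣaΣb) / √[(nΣa² − (Σa)²)(nΣb² − (Σb)²)]
Numerator: 10×5848 − 202×306 = -3332
Denominator: √[(50120 − 40804)(95480 − 93636)] = √[9316 × 1844] = 4144.7200
r = -3332 / 4144.7200 ≈ -0.8039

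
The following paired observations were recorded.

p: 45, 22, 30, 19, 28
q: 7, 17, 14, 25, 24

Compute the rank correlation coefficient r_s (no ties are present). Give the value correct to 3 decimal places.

Rank p: 5, 2, 4, 1, 3
Rank q: 1, 3, 2, 5, 4
d = rank(p) − rank(q): 4, -1, 2, -4, -1; Σd² = 38
ρ = 1 − 6Σd² / [n(n²−1)] = 1 − 6×38 / (5×24) = 1 − 228/120 ≈ -0.900

-0.900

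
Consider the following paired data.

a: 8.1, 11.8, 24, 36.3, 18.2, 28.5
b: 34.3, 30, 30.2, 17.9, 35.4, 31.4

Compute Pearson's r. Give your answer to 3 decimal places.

n = 6, Σa = 126.9, Σb = 179.2, Σa² = 3242.03, Σb² = 5548.06, Σab = 3545.58
nΣab − ΣaΣb = 21273.48 − 22740.48 = -1467
nΣa² − (Σa)² = 19452.18 − 16103.61 = 3348.57; nΣb² − (Σb)² = 33288.36 − 32112.64 = 1175.72
r = -1467 / √(3348.57 × 1175.72) = -1467 / 1984.1826 ≈ -0.739

-0.739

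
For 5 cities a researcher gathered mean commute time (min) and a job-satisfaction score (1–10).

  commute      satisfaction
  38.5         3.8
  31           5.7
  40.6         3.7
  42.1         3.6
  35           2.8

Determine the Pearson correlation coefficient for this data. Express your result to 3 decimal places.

n = 5, Σx = 187.2, Σy = 19.6, Σx² = 7089.02, Σy² = 81.42, Σxy = 722.78
nΣxy − ΣxΣy = 3613.9 − 3669.12 = -55.22
nΣx² − (Σx)² = 35445.1 − 35043.84 = 401.26; nΣy² − (Σy)² = 407.1 − 384.16 = 22.94
r = -55.22 / √(401.26 × 22.94) = -55.22 / 95.9422 ≈ -0.576

-0.576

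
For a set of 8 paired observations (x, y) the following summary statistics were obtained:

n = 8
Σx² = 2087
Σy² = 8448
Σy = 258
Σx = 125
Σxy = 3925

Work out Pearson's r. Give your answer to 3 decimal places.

r = (nΣxy − ΣxΣy) / √[(nΣx² − (Σx)²)(nΣy² − (Σy)²)]
Numerator: 8×3925 − 125×258 = -850
Denominator: √[(16696 − 15625)(67584 − 66564)] = √[1071 × 1020] = 1045.1890
r = -850 / 1045.1890 ≈ -0.813

-0.813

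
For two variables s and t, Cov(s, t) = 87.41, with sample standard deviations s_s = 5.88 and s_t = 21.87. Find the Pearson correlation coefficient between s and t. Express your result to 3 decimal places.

r = Cov(s,t) / (s_s · s_t) = 87.41 / (5.88 × 21.87)
  = 87.41 / 128.5956 ≈ 0.680

0.680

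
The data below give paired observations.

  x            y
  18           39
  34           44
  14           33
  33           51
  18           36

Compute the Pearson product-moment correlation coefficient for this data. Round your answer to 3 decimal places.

n = 5, Σx = 117, Σy = 203, Σx² = 3089, Σy² = 8443, Σxy = 4991
nΣxy − ΣxΣy = 24955 − 23751 = 1204
nΣx² − (Σx)² = 15445 − 13689 = 1756; nΣy² − (Σy)² = 42215 − 41209 = 1006
r = 1204 / √(1756 × 1006) = 1204 / 1329.1110 ≈ 0.906

0.906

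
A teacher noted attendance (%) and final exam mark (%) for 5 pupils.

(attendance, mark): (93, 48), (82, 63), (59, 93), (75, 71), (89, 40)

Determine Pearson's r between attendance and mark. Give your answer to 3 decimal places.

n = 5, Σx = 398, Σy = 315, Σx² = 32400, Σy² = 21563, Σxy = 24002
nΣxy − ΣxΣy = 120010 − 125370 = -5360
nΣx² − (Σx)² = 162000 − 158404 = 3596; nΣy² − (Σy)² = 107815 − 99225 = 8590
r = -5360 / √(3596 × 8590) = -5360 / 5557.8449 ≈ -0.964

-0.964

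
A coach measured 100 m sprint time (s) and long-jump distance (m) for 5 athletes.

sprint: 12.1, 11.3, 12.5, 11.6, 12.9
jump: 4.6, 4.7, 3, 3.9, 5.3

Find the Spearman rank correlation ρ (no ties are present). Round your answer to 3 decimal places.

Rank sprint: 3, 1, 4, 2, 5
Rank jump: 3, 4, 1, 2, 5
d = rank(sprint) − rank(jump): 0, -3, 3, 0, 0; Σd² = 18
ρ = 1 − 6Σd² / [n(n²−1)] = 1 − 6×18 / (5×24) = 1 − 108/120 ≈ 0.100

0.100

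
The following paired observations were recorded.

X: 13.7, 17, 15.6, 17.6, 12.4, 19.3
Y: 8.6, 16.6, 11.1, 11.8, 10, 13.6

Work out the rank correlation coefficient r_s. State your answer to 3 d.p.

0.771

Rank X: 2, 4, 3, 5, 1, 6
Rank Y: 1, 6, 3, 4, 2, 5
d = rank(X) − rank(Y): 1, -2, 0, 1, -1, 1; Σd² = 8
ρ = 1 − 6Σd² / [n(n²−1)] = 1 − 6×8 / (6×35) = 1 − 48/210 ≈ 0.771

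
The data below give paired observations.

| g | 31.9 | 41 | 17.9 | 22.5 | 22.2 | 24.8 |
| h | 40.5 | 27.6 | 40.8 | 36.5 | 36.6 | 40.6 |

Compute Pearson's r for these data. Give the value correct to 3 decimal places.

-0.720

n = 6, Σg = 160.3, Σh = 222.6, Σg² = 4633.15, Σh² = 8386.82, Σgh = 5794.52
nΣgh − ΣgΣh = 34767.12 − 35682.78 = -915.66
nΣg² − (Σg)² = 27798.9 − 25696.09 = 2102.81; nΣh² − (Σh)² = 50320.92 − 49550.76 = 770.16
r = -915.66 / √(2102.81 × 770.16) = -915.66 / 1272.5958 ≈ -0.720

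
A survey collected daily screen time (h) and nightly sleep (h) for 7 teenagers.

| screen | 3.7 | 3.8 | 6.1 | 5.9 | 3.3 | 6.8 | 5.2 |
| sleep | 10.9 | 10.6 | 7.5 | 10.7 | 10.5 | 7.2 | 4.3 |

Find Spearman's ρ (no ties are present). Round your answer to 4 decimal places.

-0.4643

Rank screen: 2, 3, 6, 5, 1, 7, 4
Rank sleep: 7, 5, 3, 6, 4, 2, 1
d = rank(screen) − rank(sleep): -5, -2, 3, -1, -3, 5, 3; Σd² = 82
ρ = 1 − 6Σd² / [n(n²−1)] = 1 − 6×82 / (7×48) = 1 − 492/336 ≈ -0.4643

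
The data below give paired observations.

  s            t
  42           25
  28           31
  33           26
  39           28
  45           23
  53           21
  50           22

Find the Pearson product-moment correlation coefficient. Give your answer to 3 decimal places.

-0.928

n = 7, Σs = 290, Σt = 176, Σs² = 12492, Σt² = 4500, Σst = 7116
nΣst − ΣsΣt = 49812 − 51040 = -1228
nΣs² − (Σs)² = 87444 − 84100 = 3344; nΣt² − (Σt)² = 31500 − 30976 = 524
r = -1228 / √(3344 × 524) = -1228 / 1323.7281 ≈ -0.928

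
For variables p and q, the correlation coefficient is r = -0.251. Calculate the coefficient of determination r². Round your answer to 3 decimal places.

r² = (-0.251)² = 0.063

0.063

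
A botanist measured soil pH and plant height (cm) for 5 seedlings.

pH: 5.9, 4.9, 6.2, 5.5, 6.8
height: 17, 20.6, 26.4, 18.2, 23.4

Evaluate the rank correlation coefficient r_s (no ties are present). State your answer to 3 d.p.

Rank pH: 3, 1, 4, 2, 5
Rank height: 1, 3, 5, 2, 4
d = rank(pH) − rank(height): 2, -2, -1, 0, 1; Σd² = 10
ρ = 1 − 6Σd² / [n(n²−1)] = 1 − 6×10 / (5×24) = 1 − 60/120 ≈ 0.500

0.500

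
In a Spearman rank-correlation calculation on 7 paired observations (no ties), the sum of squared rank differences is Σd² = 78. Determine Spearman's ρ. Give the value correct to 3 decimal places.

ρ = 1 − 6Σd² / [n(n²−1)] = 1 − 6×78 / (7×48)
  = 1 − 468/336 = 1 − 1.3929 ≈ -0.393

-0.393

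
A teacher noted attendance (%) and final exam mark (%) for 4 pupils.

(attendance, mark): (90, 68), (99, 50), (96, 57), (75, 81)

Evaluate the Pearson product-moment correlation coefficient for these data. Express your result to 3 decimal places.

-0.975

n = 4, Σx = 360, Σy = 256, Σx² = 32742, Σy² = 16934, Σxy = 22617
nΣxy − ΣxΣy = 90468 − 92160 = -1692
nΣx² − (Σx)² = 130968 − 129600 = 1368; nΣy² − (Σy)² = 67736 − 65536 = 2200
r = -1692 / √(1368 × 2200) = -1692 / 1734.8199 ≈ -0.975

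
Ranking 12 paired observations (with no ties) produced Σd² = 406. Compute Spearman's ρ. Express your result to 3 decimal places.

ρ = 1 − 6Σd² / [n(n²−1)] = 1 − 6×406 / (12×143)
  = 1 − 2436/1716 = 1 − 1.4196 ≈ -0.420

-0.420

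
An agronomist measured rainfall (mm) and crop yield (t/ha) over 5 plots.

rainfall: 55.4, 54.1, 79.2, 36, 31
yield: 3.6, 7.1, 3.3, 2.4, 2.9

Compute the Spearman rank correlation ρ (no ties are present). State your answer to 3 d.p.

Rank rainfall: 4, 3, 5, 2, 1
Rank yield: 4, 5, 3, 1, 2
d = rank(rainfall) − rank(yield): 0, -2, 2, 1, -1; Σd² = 10
ρ = 1 − 6Σd² / [n(n²−1)] = 1 − 6×10 / (5×24) = 1 − 60/120 ≈ 0.500

0.500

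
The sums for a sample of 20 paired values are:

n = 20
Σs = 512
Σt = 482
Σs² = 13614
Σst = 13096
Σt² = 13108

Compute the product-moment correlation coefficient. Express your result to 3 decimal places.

0.870

r = (nΣst − ΣsΣt) / √[(nΣs² − (Σs)²)(nΣt² − (Σt)²)]
Numerator: 20×13096 − 512×482 = 15136
Denominator: √[(272280 − 262144)(262160 − 232324)] = √[10136 × 29836] = 17390.1609
r = 15136 / 17390.1609 ≈ 0.870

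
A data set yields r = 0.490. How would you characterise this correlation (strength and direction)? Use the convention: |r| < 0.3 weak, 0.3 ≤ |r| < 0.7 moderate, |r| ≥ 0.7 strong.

r = 0.490 > 0 so the relationship is positive.
|r| = 0.490, which falls in the moderate range.

moderate positive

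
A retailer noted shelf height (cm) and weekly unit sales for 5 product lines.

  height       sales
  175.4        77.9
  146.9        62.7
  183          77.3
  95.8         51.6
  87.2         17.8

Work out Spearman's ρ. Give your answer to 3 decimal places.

Rank height: 4, 3, 5, 2, 1
Rank sales: 5, 3, 4, 2, 1
d = rank(height) − rank(sales): -1, 0, 1, 0, 0; Σd² = 2
ρ = 1 − 6Σd² / [n(n²−1)] = 1 − 6×2 / (5×24) = 1 − 12/120 ≈ 0.900

0.900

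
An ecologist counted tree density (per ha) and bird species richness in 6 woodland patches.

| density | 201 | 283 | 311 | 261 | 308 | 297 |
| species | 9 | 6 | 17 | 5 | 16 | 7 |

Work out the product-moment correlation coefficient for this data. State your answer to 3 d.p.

0.459

n = 6, Σx = 1661, Σy = 60, Σx² = 468405, Σy² = 736, Σxy = 17106
nΣxy − ΣxΣy = 102636 − 99660 = 2976
nΣx² − (Σx)² = 2810430 − 2758921 = 51509; nΣy² − (Σy)² = 4416 − 3600 = 816
r = 2976 / √(51509 × 816) = 2976 / 6483.1585 ≈ 0.459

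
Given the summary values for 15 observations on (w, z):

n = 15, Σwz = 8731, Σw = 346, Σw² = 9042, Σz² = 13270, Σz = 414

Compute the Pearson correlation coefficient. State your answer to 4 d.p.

r = (nΣwz − ΣwΣz) / √[(nΣw² − (Σw)²)(nΣz² − (Σz)²)]
Numerator: 15×8731 − 346×414 = -12279
Denominator: √[(135630 − 119716)(199050 − 171396)] = √[15914 × 27654] = 20978.2210
r = -12279 / 20978.2210 ≈ -0.5853

-0.5853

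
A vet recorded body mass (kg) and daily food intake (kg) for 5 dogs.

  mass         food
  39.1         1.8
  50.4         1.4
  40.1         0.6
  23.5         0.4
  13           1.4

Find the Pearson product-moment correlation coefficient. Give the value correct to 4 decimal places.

0.1865

n = 5, Σx = 166.1, Σy = 5.6, Σx² = 6398.23, Σy² = 7.68, Σxy = 192.6
nΣxy − ΣxΣy = 963 − 930.16 = 32.84
nΣx² − (Σx)² = 31991.15 − 27589.21 = 4401.94; nΣy² − (Σy)² = 38.4 − 31.36 = 7.04
r = 32.84 / √(4401.94 × 7.04) = 32.84 / 176.0388 ≈ 0.1865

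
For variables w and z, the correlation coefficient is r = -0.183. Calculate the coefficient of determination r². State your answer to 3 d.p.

r² = (-0.183)² = 0.033

0.033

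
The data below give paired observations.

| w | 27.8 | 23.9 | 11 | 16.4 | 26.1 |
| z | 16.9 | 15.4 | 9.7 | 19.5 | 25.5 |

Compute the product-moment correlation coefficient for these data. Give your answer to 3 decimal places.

0.606

n = 5, Σw = 105.2, Σz = 87, Σw² = 2415.22, Σz² = 1647.36, Σwz = 1929.93
nΣwz − ΣwΣz = 9649.65 − 9152.4 = 497.25
nΣw² − (Σw)² = 12076.1 − 11067.04 = 1009.06; nΣz² − (Σz)² = 8236.8 − 7569 = 667.8
r = 497.25 / √(1009.06 × 667.8) = 497.25 / 820.8838 ≈ 0.606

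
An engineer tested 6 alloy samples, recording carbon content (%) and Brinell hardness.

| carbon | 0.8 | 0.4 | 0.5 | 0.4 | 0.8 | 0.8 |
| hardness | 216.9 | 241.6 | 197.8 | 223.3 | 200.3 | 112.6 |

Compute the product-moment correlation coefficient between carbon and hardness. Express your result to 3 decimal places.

-0.579

n = 6, Σx = 3.7, Σy = 1192.5, Σx² = 2.49, Σy² = 247202.75, Σxy = 708.7
nΣxy − ΣxΣy = 4252.2 − 4412.25 = -160.05
nΣx² − (Σx)² = 14.94 − 13.69 = 1.25; nΣy² − (Σy)² = 1483216.5 − 1422056.25 = 61160.25
r = -160.05 / √(1.25 × 61160.25) = -160.05 / 276.4965 ≈ -0.579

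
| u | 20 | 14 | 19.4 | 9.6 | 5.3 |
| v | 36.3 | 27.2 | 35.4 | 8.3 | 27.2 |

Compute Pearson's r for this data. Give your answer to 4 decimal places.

n = 5, Σu = 68.3, Σv = 134.4, Σu² = 1092.61, Σv² = 4119.42, Σuv = 2017.4
nΣuv − ΣuΣv = 10087 − 9179.52 = 907.48
nΣu² − (Σu)² = 5463.05 − 4664.89 = 798.16; nΣv² − (Σv)² = 20597.1 − 18063.36 = 2533.74
r = 907.48 / √(798.16 × 2533.74) = 907.48 / 1422.0865 ≈ 0.6381

0.6381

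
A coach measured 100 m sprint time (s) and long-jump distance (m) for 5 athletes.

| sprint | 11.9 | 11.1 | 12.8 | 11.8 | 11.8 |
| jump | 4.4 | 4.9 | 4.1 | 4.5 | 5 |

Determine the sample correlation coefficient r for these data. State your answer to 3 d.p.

n = 5, Σx = 59.4, Σy = 22.9, Σx² = 707.14, Σy² = 105.43, Σxy = 271.33
nΣxy − ΣxΣy = 1356.65 − 1360.26 = -3.61
nΣx² − (Σx)² = 3535.7 − 3528.36 = 7.34; nΣy² − (Σy)² = 527.15 − 524.41 = 2.74
r = -3.61 / √(7.34 × 2.74) = -3.61 / 4.4846 ≈ -0.805

-0.805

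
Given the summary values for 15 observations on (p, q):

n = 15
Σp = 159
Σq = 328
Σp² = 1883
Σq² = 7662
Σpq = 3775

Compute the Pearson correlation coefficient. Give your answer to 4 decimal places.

0.9586

r = (nΣpq − ΣpΣq) / √[(nΣp² − (Σp)²)(nΣq² − (Σq)²)]
Numerator: 15×3775 − 159×328 = 4473
Denominator: √[(28245 − 25281)(114930 − 107584)] = √[2964 × 7346] = 4666.2130
r = 4473 / 4666.2130 ≈ 0.9586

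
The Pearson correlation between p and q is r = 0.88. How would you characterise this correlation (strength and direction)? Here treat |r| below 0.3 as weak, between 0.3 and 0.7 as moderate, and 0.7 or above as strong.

strong positive

r = 0.88 > 0 so the relationship is positive.
|r| = 0.88, which falls in the strong range.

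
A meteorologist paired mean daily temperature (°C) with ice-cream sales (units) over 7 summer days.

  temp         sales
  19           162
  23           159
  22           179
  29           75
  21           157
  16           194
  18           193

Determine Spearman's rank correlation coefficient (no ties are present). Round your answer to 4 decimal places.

Rank temp: 3, 6, 5, 7, 4, 1, 2
Rank sales: 4, 3, 5, 1, 2, 7, 6
d = rank(temp) − rank(sales): -1, 3, 0, 6, 2, -6, -4; Σd² = 102
ρ = 1 − 6Σd² / [n(n²−1)] = 1 − 6×102 / (7×48) = 1 − 612/336 ≈ -0.8214

-0.8214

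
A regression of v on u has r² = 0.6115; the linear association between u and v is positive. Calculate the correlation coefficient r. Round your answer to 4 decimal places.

|r| = √0.6115 = 0.7820
The association is positive, so r = 0.7820.

0.7820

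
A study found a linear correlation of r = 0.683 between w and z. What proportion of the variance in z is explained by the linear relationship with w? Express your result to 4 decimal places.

r² = (0.683)² = 0.4665

0.4665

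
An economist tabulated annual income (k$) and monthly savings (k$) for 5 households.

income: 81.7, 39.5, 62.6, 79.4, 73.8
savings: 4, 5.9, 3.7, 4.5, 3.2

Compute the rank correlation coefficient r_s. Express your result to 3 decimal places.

-0.200

Rank income: 5, 1, 2, 4, 3
Rank savings: 3, 5, 2, 4, 1
d = rank(income) − rank(savings): 2, -4, 0, 0, 2; Σd² = 24
ρ = 1 − 6Σd² / [n(n²−1)] = 1 − 6×24 / (5×24) = 1 − 144/120 ≈ -0.200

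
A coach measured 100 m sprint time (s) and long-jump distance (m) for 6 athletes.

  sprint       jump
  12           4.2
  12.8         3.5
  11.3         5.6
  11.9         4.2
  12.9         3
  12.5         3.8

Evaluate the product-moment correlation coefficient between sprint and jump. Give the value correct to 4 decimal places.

-0.9638

n = 6, Σx = 73.4, Σy = 24.3, Σx² = 899.8, Σy² = 102.33, Σxy = 294.66
nΣxy − ΣxΣy = 1767.96 − 1783.62 = -15.66
nΣx² − (Σx)² = 5398.8 − 5387.56 = 11.24; nΣy² − (Σy)² = 613.98 − 590.49 = 23.49
r = -15.66 / √(11.24 × 23.49) = -15.66 / 16.2489 ≈ -0.9638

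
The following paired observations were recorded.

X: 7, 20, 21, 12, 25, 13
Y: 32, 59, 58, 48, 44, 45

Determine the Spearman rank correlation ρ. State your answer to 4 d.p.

0.3143

Rank X: 1, 4, 5, 2, 6, 3
Rank Y: 1, 6, 5, 4, 2, 3
d = rank(X) − rank(Y): 0, -2, 0, -2, 4, 0; Σd² = 24
ρ = 1 − 6Σd² / [n(n²−1)] = 1 − 6×24 / (6×35) = 1 − 144/210 ≈ 0.3143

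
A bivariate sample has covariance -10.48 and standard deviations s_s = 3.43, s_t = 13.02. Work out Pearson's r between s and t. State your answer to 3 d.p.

-0.235

r = Cov(s,t) / (s_s · s_t) = -10.48 / (3.43 × 13.02)
  = -10.48 / 44.6586 ≈ -0.235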